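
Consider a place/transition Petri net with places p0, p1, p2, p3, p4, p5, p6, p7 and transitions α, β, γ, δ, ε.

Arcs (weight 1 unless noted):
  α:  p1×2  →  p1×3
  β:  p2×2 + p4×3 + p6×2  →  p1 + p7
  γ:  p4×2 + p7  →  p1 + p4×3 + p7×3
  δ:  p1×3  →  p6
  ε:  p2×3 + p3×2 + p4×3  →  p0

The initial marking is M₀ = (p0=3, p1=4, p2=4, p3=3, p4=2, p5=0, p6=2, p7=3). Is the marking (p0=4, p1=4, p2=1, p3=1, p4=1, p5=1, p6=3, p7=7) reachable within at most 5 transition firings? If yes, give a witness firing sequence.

NO — not reachable within 5 firings

depth 0: 1 marking
depth 1: 4 markings reached so far
depth 2: 11 markings reached so far
depth 3: 24 markings reached so far
depth 4: 47 markings reached so far
depth 5: 80 markings reached so far
target is not among the 80 markings reachable within 5 steps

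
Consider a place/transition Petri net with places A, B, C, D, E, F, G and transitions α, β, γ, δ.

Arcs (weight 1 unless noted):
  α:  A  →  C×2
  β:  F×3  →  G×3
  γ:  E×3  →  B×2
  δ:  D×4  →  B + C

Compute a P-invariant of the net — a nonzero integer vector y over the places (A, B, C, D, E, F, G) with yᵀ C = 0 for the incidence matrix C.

y = (A:8, B:0, C:4, D:1, E:0, F:0, G:0)

Incidence matrix C (rows=places, cols=transitions):
        α    β    γ    δ
    A  -1    0    0    0
    B   0    0    2    1
    C   2    0    0    1
    D   0    0    0   -4
    E   0    0   -3    0
    F   0   -3    0    0
    G   0    3    0    0

Candidate y = [8, 0, 4, 1, 0, 0, 0]; check y·C column-wise:
  col α: 8·-1 + 4·2 + 1·0 = 0
  col β: 8·0 + 4·0 + 1·0 + 0·-3 + 0·3 = 0
  col γ: 8·0 + 0·2 + 4·0 + 1·0 + 0·-3 = 0
  col δ: 8·0 + 0·1 + 4·1 + 1·-4 = 0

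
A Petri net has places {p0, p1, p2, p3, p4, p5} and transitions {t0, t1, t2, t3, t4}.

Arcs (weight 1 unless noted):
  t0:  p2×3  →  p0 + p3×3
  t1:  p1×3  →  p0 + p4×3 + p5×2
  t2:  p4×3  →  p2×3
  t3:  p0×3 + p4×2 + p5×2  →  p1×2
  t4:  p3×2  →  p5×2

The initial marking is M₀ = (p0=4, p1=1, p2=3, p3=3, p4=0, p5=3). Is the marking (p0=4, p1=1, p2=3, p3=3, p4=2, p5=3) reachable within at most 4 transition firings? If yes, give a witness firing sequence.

NO — not reachable within 4 firings

depth 0: 1 marking
depth 1: 3 markings reached so far
depth 2: 4 markings reached so far
depth 3: 5 markings reached so far
depth 4: 6 markings reached so far
target is not among the 6 markings reachable within 4 steps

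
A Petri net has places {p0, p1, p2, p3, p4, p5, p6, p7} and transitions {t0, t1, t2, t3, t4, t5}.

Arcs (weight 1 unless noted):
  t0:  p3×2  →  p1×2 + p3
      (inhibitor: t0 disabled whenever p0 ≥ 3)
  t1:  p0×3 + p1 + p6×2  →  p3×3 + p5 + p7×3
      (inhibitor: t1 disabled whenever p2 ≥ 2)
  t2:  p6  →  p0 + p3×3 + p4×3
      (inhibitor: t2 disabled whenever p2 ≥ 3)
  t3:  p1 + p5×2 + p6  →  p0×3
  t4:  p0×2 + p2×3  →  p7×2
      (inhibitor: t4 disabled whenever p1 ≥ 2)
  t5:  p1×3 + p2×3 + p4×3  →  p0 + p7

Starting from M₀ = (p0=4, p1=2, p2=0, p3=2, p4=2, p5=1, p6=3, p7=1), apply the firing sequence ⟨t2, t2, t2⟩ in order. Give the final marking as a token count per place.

(p0=7, p1=2, p2=0, p3=11, p4=11, p5=1, p6=0, p7=1)

step 1: fire t2:  (p0=4, p1=2, p2=0, p3=2, p4=2, p5=1, p6=3, p7=1) → (p0=5, p1=2, p2=0, p3=5, p4=5, p5=1, p6=2, p7=1)
step 2: fire t2:  (p0=5, p1=2, p2=0, p3=5, p4=5, p5=1, p6=2, p7=1) → (p0=6, p1=2, p2=0, p3=8, p4=8, p5=1, p6=1, p7=1)
step 3: fire t2:  (p0=6, p1=2, p2=0, p3=8, p4=8, p5=1, p6=1, p7=1) → (p0=7, p1=2, p2=0, p3=11, p4=11, p5=1, p6=0, p7=1)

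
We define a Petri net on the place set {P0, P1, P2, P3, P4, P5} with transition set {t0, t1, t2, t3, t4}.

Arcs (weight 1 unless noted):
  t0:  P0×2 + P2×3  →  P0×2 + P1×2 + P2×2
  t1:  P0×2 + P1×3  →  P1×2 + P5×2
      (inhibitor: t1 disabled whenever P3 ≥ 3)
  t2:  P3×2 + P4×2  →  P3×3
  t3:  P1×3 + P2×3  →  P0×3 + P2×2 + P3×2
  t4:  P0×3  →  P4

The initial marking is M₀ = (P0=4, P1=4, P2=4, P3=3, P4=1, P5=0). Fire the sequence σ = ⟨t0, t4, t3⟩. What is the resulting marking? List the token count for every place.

step 1: fire t0:  (P0=4, P1=4, P2=4, P3=3, P4=1, P5=0) → (P0=4, P1=6, P2=3, P3=3, P4=1, P5=0)
step 2: fire t4:  (P0=4, P1=6, P2=3, P3=3, P4=1, P5=0) → (P0=1, P1=6, P2=3, P3=3, P4=2, P5=0)
step 3: fire t3:  (P0=1, P1=6, P2=3, P3=3, P4=2, P5=0) → (P0=4, P1=3, P2=2, P3=5, P4=2, P5=0)

(P0=4, P1=3, P2=2, P3=5, P4=2, P5=0)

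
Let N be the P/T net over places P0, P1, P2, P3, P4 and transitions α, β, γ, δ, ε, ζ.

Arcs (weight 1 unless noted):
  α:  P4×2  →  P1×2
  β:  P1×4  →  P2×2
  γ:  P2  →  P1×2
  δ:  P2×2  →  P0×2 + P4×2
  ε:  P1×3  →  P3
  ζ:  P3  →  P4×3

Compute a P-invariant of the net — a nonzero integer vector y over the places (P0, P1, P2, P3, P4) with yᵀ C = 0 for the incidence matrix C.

y = (P0:1, P1:1, P2:2, P3:3, P4:1)

Incidence matrix C (rows=places, cols=transitions):
        α    β    γ    δ    ε    ζ
   P0   0    0    0    2    0    0
   P1   2   -4    2    0   -3    0
   P2   0    2   -1   -2    0    0
   P3   0    0    0    0    1   -1
   P4  -2    0    0    2    0    3

Candidate y = [1, 1, 2, 3, 1]; check y·C column-wise:
  col α: 1·0 + 1·2 + 2·0 + 3·0 + 1·-2 = 0
  col β: 1·0 + 1·-4 + 2·2 + 3·0 + 1·0 = 0
  col γ: 1·0 + 1·2 + 2·-1 + 3·0 + 1·0 = 0
  col δ: 1·2 + 1·0 + 2·-2 + 3·0 + 1·2 = 0
  col ε: 1·0 + 1·-3 + 2·0 + 3·1 + 1·0 = 0
  col ζ: 1·0 + 1·0 + 2·0 + 3·-1 + 1·3 = 0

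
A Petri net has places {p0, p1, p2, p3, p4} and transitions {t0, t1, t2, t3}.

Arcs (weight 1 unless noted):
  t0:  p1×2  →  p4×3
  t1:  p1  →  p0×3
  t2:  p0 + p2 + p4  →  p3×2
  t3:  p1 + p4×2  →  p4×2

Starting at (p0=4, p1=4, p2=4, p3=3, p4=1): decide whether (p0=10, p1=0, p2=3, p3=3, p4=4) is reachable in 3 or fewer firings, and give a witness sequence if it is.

depth 0: 1 marking
depth 1: 4 markings reached so far
depth 2: 10 markings reached so far
depth 3: 19 markings reached so far
target is not among the 19 markings reachable within 3 steps

NO — not reachable within 3 firings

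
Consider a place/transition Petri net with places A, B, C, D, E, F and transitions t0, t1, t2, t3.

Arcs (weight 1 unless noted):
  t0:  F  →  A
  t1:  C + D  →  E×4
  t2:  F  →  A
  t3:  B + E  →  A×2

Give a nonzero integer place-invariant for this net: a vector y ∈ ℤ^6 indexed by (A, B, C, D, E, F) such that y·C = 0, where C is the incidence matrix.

Incidence matrix C (rows=places, cols=transitions):
       t0   t1   t2   t3
    A   1    0    1    2
    B   0    0    0   -1
    C   0   -1    0    0
    D   0   -1    0    0
    E   0    4    0   -1
    F  -1    0   -1    0

Candidate y = [0, 0, 1, -1, 0, 0]; check y·C column-wise:
  col t0: 0·1 + 1·0 + -1·0 + 0·-1 = 0
  col t1: 1·-1 + -1·-1 + 0·4 = 0
  col t2: 0·1 + 1·0 + -1·0 + 0·-1 = 0
  col t3: 0·2 + 0·-1 + 1·0 + -1·0 + 0·-1 = 0

y = (A:0, B:0, C:1, D:-1, E:0, F:0)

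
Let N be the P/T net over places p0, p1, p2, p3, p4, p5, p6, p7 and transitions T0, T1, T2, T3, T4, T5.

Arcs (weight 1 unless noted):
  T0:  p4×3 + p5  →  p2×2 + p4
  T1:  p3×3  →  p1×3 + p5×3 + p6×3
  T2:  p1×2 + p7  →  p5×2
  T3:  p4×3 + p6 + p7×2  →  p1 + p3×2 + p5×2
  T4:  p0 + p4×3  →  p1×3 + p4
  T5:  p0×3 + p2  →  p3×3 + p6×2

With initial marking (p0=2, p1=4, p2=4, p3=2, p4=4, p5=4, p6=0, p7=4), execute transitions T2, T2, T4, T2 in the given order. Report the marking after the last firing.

step 1: fire T2:  (p0=2, p1=4, p2=4, p3=2, p4=4, p5=4, p6=0, p7=4) → (p0=2, p1=2, p2=4, p3=2, p4=4, p5=6, p6=0, p7=3)
step 2: fire T2:  (p0=2, p1=2, p2=4, p3=2, p4=4, p5=6, p6=0, p7=3) → (p0=2, p1=0, p2=4, p3=2, p4=4, p5=8, p6=0, p7=2)
step 3: fire T4:  (p0=2, p1=0, p2=4, p3=2, p4=4, p5=8, p6=0, p7=2) → (p0=1, p1=3, p2=4, p3=2, p4=2, p5=8, p6=0, p7=2)
step 4: fire T2:  (p0=1, p1=3, p2=4, p3=2, p4=2, p5=8, p6=0, p7=2) → (p0=1, p1=1, p2=4, p3=2, p4=2, p5=10, p6=0, p7=1)

(p0=1, p1=1, p2=4, p3=2, p4=2, p5=10, p6=0, p7=1)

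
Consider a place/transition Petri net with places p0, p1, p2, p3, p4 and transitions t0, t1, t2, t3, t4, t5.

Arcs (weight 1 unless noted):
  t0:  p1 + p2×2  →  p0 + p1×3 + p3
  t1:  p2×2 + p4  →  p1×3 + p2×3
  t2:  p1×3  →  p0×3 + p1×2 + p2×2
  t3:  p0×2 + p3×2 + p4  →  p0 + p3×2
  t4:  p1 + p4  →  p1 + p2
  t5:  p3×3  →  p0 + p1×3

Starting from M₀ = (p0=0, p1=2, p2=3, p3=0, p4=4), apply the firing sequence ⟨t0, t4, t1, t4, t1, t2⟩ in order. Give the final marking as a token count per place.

step 1: fire t0:  (p0=0, p1=2, p2=3, p3=0, p4=4) → (p0=1, p1=4, p2=1, p3=1, p4=4)
step 2: fire t4:  (p0=1, p1=4, p2=1, p3=1, p4=4) → (p0=1, p1=4, p2=2, p3=1, p4=3)
step 3: fire t1:  (p0=1, p1=4, p2=2, p3=1, p4=3) → (p0=1, p1=7, p2=3, p3=1, p4=2)
step 4: fire t4:  (p0=1, p1=7, p2=3, p3=1, p4=2) → (p0=1, p1=7, p2=4, p3=1, p4=1)
step 5: fire t1:  (p0=1, p1=7, p2=4, p3=1, p4=1) → (p0=1, p1=10, p2=5, p3=1, p4=0)
step 6: fire t2:  (p0=1, p1=10, p2=5, p3=1, p4=0) → (p0=4, p1=9, p2=7, p3=1, p4=0)

(p0=4, p1=9, p2=7, p3=1, p4=0)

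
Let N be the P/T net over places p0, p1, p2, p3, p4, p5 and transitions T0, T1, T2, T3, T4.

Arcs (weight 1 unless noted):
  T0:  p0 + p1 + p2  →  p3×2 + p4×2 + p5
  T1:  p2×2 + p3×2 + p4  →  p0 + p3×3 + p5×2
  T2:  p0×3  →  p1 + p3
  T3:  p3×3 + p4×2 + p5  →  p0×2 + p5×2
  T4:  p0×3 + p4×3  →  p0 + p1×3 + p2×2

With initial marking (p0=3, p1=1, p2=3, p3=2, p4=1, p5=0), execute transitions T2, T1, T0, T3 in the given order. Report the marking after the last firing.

(p0=2, p1=1, p2=0, p3=3, p4=0, p5=4)

step 1: fire T2:  (p0=3, p1=1, p2=3, p3=2, p4=1, p5=0) → (p0=0, p1=2, p2=3, p3=3, p4=1, p5=0)
step 2: fire T1:  (p0=0, p1=2, p2=3, p3=3, p4=1, p5=0) → (p0=1, p1=2, p2=1, p3=4, p4=0, p5=2)
step 3: fire T0:  (p0=1, p1=2, p2=1, p3=4, p4=0, p5=2) → (p0=0, p1=1, p2=0, p3=6, p4=2, p5=3)
step 4: fire T3:  (p0=0, p1=1, p2=0, p3=6, p4=2, p5=3) → (p0=2, p1=1, p2=0, p3=3, p4=0, p5=4)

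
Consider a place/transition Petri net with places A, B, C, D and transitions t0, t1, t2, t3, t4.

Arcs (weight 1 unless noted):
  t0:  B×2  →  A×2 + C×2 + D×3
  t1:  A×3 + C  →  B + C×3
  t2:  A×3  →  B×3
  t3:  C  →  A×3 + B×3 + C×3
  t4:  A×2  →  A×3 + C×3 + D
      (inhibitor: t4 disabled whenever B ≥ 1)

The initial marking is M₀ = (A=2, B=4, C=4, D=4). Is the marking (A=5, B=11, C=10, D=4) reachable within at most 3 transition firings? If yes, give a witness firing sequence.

step 1: fire t3:  (A=2, B=4, C=4, D=4) → (A=5, B=7, C=6, D=4)
step 2: fire t1:  (A=5, B=7, C=6, D=4) → (A=2, B=8, C=8, D=4)
step 3: fire t3:  (A=2, B=8, C=8, D=4) → (A=5, B=11, C=10, D=4)

YES — reachable via ⟨t3, t1, t3⟩ (3 firings)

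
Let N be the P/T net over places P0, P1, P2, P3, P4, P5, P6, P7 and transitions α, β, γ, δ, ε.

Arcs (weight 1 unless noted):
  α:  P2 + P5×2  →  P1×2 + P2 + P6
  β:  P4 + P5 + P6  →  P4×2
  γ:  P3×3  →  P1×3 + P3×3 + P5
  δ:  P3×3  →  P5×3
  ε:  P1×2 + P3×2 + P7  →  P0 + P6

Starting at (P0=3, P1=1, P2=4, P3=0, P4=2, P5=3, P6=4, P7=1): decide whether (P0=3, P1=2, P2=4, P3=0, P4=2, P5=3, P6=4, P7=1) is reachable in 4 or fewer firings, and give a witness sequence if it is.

depth 0: 1 marking
depth 1: 3 markings reached so far
depth 2: 5 markings reached so far
depth 3: 6 markings reached so far
depth 4: 6 markings reached so far
(frontier empty at depth 4; search complete)
target is not among the 6 markings reachable within 4 steps

NO — not reachable within 4 firings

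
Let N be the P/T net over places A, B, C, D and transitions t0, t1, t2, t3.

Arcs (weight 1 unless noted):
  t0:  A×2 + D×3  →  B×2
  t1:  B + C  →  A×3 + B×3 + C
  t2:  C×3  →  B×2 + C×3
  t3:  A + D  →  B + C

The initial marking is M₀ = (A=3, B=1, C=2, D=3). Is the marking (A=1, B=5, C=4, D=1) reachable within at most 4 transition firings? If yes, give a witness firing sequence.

YES — reachable via ⟨t3, t2, t3⟩ (3 firings)

step 1: fire t3:  (A=3, B=1, C=2, D=3) → (A=2, B=2, C=3, D=2)
step 2: fire t2:  (A=2, B=2, C=3, D=2) → (A=2, B=4, C=3, D=2)
step 3: fire t3:  (A=2, B=4, C=3, D=2) → (A=1, B=5, C=4, D=1)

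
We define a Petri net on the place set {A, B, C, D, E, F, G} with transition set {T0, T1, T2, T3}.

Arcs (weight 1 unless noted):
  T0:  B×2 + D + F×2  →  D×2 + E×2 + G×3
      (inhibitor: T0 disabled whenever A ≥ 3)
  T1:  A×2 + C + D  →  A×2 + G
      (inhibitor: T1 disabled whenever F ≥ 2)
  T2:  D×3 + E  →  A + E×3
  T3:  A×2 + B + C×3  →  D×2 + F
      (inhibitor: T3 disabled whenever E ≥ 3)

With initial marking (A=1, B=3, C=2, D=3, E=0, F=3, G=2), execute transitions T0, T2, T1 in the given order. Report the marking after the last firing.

(A=2, B=1, C=1, D=0, E=4, F=1, G=6)

step 1: fire T0:  (A=1, B=3, C=2, D=3, E=0, F=3, G=2) → (A=1, B=1, C=2, D=4, E=2, F=1, G=5)
step 2: fire T2:  (A=1, B=1, C=2, D=4, E=2, F=1, G=5) → (A=2, B=1, C=2, D=1, E=4, F=1, G=5)
step 3: fire T1:  (A=2, B=1, C=2, D=1, E=4, F=1, G=5) → (A=2, B=1, C=1, D=0, E=4, F=1, G=6)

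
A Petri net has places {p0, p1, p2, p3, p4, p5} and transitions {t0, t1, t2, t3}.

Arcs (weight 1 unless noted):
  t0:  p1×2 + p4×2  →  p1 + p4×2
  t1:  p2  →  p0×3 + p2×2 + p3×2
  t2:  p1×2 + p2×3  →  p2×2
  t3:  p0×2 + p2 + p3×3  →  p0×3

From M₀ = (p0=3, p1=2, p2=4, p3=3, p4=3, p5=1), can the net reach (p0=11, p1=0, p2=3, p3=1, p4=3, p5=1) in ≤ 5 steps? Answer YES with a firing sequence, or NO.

YES — reachable via ⟨t1, t1, t2, t3, t3⟩ (5 firings)

step 1: fire t1:  (p0=3, p1=2, p2=4, p3=3, p4=3, p5=1) → (p0=6, p1=2, p2=5, p3=5, p4=3, p5=1)
step 2: fire t1:  (p0=6, p1=2, p2=5, p3=5, p4=3, p5=1) → (p0=9, p1=2, p2=6, p3=7, p4=3, p5=1)
step 3: fire t2:  (p0=9, p1=2, p2=6, p3=7, p4=3, p5=1) → (p0=9, p1=0, p2=5, p3=7, p4=3, p5=1)
step 4: fire t3:  (p0=9, p1=0, p2=5, p3=7, p4=3, p5=1) → (p0=10, p1=0, p2=4, p3=4, p4=3, p5=1)
step 5: fire t3:  (p0=10, p1=0, p2=4, p3=4, p4=3, p5=1) → (p0=11, p1=0, p2=3, p3=1, p4=3, p5=1)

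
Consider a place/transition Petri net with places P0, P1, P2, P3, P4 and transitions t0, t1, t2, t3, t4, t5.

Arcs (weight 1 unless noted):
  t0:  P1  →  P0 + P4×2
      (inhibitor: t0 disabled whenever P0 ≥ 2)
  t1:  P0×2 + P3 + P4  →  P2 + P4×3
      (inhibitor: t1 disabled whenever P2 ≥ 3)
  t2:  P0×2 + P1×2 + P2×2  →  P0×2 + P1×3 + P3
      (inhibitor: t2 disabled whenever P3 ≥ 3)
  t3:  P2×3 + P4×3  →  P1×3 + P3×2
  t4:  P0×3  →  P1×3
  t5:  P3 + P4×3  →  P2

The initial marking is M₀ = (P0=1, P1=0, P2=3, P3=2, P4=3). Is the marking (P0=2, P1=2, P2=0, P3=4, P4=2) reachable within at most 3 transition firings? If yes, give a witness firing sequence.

step 1: fire t3:  (P0=1, P1=0, P2=3, P3=2, P4=3) → (P0=1, P1=3, P2=0, P3=4, P4=0)
step 2: fire t0:  (P0=1, P1=3, P2=0, P3=4, P4=0) → (P0=2, P1=2, P2=0, P3=4, P4=2)

YES — reachable via ⟨t3, t0⟩ (2 firings)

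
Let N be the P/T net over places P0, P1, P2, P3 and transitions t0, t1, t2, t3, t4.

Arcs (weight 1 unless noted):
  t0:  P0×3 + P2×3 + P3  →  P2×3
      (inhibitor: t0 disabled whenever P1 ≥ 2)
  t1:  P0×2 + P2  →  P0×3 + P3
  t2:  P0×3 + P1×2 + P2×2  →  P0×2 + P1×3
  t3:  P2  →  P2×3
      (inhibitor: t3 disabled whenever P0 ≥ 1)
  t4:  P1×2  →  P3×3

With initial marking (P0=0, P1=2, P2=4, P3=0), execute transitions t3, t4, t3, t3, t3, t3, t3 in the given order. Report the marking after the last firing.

(P0=0, P1=0, P2=16, P3=3)

step 1: fire t3:  (P0=0, P1=2, P2=4, P3=0) → (P0=0, P1=2, P2=6, P3=0)
step 2: fire t4:  (P0=0, P1=2, P2=6, P3=0) → (P0=0, P1=0, P2=6, P3=3)
step 3: fire t3:  (P0=0, P1=0, P2=6, P3=3) → (P0=0, P1=0, P2=8, P3=3)
step 4: fire t3:  (P0=0, P1=0, P2=8, P3=3) → (P0=0, P1=0, P2=10, P3=3)
step 5: fire t3:  (P0=0, P1=0, P2=10, P3=3) → (P0=0, P1=0, P2=12, P3=3)
step 6: fire t3:  (P0=0, P1=0, P2=12, P3=3) → (P0=0, P1=0, P2=14, P3=3)
step 7: fire t3:  (P0=0, P1=0, P2=14, P3=3) → (P0=0, P1=0, P2=16, P3=3)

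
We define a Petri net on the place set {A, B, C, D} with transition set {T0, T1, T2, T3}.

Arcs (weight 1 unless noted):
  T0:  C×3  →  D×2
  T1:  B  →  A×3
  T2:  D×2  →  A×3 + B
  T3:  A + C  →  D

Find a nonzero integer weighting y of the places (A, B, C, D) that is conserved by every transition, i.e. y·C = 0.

Incidence matrix C (rows=places, cols=transitions):
       T0   T1   T2   T3
    A   0    3    3   -1
    B   0   -1    1    0
    C  -3    0    0   -1
    D   2    0   -2    1

Candidate y = [1, 3, 2, 3]; check y·C column-wise:
  col T0: 1·0 + 3·0 + 2·-3 + 3·2 = 0
  col T1: 1·3 + 3·-1 + 2·0 + 3·0 = 0
  col T2: 1·3 + 3·1 + 2·0 + 3·-2 = 0
  col T3: 1·-1 + 3·0 + 2·-1 + 3·1 = 0

y = (A:1, B:3, C:2, D:3)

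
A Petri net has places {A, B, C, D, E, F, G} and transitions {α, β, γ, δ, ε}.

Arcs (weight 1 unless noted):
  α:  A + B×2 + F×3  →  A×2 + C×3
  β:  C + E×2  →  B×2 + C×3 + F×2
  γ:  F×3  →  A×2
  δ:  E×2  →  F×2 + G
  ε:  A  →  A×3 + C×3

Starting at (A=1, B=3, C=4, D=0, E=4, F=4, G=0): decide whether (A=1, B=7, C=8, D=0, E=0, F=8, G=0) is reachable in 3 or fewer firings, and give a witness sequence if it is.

step 1: fire β:  (A=1, B=3, C=4, D=0, E=4, F=4, G=0) → (A=1, B=5, C=6, D=0, E=2, F=6, G=0)
step 2: fire β:  (A=1, B=5, C=6, D=0, E=2, F=6, G=0) → (A=1, B=7, C=8, D=0, E=0, F=8, G=0)

YES — reachable via ⟨β, β⟩ (2 firings)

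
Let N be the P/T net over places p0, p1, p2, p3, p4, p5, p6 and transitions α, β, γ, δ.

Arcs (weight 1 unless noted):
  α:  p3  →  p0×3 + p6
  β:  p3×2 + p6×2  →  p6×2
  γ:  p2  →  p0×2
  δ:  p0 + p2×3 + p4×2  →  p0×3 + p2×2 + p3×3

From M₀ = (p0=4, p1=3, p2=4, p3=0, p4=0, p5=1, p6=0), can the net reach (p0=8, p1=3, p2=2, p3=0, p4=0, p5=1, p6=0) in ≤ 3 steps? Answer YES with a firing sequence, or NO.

step 1: fire γ:  (p0=4, p1=3, p2=4, p3=0, p4=0, p5=1, p6=0) → (p0=6, p1=3, p2=3, p3=0, p4=0, p5=1, p6=0)
step 2: fire γ:  (p0=6, p1=3, p2=3, p3=0, p4=0, p5=1, p6=0) → (p0=8, p1=3, p2=2, p3=0, p4=0, p5=1, p6=0)

YES — reachable via ⟨γ, γ⟩ (2 firings)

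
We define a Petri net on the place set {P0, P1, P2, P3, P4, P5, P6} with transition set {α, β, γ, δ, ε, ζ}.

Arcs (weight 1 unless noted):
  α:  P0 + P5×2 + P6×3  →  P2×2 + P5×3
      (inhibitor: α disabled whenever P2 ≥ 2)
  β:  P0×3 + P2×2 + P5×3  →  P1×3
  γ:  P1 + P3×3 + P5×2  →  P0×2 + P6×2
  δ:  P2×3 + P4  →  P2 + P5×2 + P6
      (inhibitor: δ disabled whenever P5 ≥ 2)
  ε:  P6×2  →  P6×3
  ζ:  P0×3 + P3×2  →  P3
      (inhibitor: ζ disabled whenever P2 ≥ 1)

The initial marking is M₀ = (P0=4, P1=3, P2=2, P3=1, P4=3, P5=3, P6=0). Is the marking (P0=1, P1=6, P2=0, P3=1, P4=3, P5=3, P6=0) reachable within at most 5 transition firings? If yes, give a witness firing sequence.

depth 0: 1 marking
depth 1: 2 markings reached so far
depth 2: 2 markings reached so far
(frontier empty at depth 2; search complete)
target is not among the 2 markings reachable within 5 steps

NO — not reachable within 5 firings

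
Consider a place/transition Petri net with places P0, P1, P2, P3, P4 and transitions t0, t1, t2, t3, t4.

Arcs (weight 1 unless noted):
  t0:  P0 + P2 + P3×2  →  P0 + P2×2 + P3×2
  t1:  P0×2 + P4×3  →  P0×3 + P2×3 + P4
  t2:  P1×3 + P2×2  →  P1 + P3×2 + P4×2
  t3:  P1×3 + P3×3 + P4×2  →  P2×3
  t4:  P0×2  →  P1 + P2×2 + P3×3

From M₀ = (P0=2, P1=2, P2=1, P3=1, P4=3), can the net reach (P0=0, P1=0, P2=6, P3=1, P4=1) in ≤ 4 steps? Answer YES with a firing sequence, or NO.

step 1: fire t4:  (P0=2, P1=2, P2=1, P3=1, P4=3) → (P0=0, P1=3, P2=3, P3=4, P4=3)
step 2: fire t3:  (P0=0, P1=3, P2=3, P3=4, P4=3) → (P0=0, P1=0, P2=6, P3=1, P4=1)

YES — reachable via ⟨t4, t3⟩ (2 firings)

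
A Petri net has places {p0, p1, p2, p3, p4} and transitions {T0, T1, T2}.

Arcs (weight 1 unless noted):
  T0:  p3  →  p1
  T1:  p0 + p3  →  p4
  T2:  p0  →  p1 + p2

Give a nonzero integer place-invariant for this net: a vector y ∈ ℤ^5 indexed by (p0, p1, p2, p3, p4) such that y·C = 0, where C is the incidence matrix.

Incidence matrix C (rows=places, cols=transitions):
       T0   T1   T2
   p0   0   -1   -1
   p1   1    0    1
   p2   0    0    1
   p3  -1   -1    0
   p4   0    1    0

Candidate y = [1, -1, 2, -1, 0]; check y·C column-wise:
  col T0: 1·0 + -1·1 + 2·0 + -1·-1 = 0
  col T1: 1·-1 + -1·0 + 2·0 + -1·-1 + 0·1 = 0
  col T2: 1·-1 + -1·1 + 2·1 + -1·0 = 0

y = (p0:1, p1:-1, p2:2, p3:-1, p4:0)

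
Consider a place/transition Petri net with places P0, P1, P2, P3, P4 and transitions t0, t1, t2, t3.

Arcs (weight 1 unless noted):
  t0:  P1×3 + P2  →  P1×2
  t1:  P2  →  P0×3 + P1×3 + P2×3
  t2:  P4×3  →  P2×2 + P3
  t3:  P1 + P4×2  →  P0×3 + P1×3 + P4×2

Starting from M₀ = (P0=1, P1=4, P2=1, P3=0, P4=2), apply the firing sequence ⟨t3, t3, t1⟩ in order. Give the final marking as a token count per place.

(P0=10, P1=11, P2=3, P3=0, P4=2)

step 1: fire t3:  (P0=1, P1=4, P2=1, P3=0, P4=2) → (P0=4, P1=6, P2=1, P3=0, P4=2)
step 2: fire t3:  (P0=4, P1=6, P2=1, P3=0, P4=2) → (P0=7, P1=8, P2=1, P3=0, P4=2)
step 3: fire t1:  (P0=7, P1=8, P2=1, P3=0, P4=2) → (P0=10, P1=11, P2=3, P3=0, P4=2)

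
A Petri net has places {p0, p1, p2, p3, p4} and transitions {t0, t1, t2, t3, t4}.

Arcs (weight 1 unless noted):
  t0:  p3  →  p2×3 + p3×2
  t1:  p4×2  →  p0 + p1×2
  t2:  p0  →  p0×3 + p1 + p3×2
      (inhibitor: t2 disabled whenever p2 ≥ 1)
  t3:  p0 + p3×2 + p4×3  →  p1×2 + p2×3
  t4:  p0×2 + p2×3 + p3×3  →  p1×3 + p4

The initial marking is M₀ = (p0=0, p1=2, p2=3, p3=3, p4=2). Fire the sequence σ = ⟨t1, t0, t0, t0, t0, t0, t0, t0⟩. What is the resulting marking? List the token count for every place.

(p0=1, p1=4, p2=24, p3=10, p4=0)

step 1: fire t1:  (p0=0, p1=2, p2=3, p3=3, p4=2) → (p0=1, p1=4, p2=3, p3=3, p4=0)
step 2: fire t0:  (p0=1, p1=4, p2=3, p3=3, p4=0) → (p0=1, p1=4, p2=6, p3=4, p4=0)
step 3: fire t0:  (p0=1, p1=4, p2=6, p3=4, p4=0) → (p0=1, p1=4, p2=9, p3=5, p4=0)
step 4: fire t0:  (p0=1, p1=4, p2=9, p3=5, p4=0) → (p0=1, p1=4, p2=12, p3=6, p4=0)
step 5: fire t0:  (p0=1, p1=4, p2=12, p3=6, p4=0) → (p0=1, p1=4, p2=15, p3=7, p4=0)
step 6: fire t0:  (p0=1, p1=4, p2=15, p3=7, p4=0) → (p0=1, p1=4, p2=18, p3=8, p4=0)
step 7: fire t0:  (p0=1, p1=4, p2=18, p3=8, p4=0) → (p0=1, p1=4, p2=21, p3=9, p4=0)
step 8: fire t0:  (p0=1, p1=4, p2=21, p3=9, p4=0) → (p0=1, p1=4, p2=24, p3=10, p4=0)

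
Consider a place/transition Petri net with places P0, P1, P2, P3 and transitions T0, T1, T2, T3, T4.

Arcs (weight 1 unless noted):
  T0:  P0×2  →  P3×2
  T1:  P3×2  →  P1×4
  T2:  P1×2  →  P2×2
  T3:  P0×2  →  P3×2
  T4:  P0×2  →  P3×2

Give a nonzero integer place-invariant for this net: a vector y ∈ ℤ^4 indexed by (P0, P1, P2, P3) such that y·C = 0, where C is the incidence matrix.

y = (P0:2, P1:1, P2:1, P3:2)

Incidence matrix C (rows=places, cols=transitions):
       T0   T1   T2   T3   T4
   P0  -2    0    0   -2   -2
   P1   0    4   -2    0    0
   P2   0    0    2    0    0
   P3   2   -2    0    2    2

Candidate y = [2, 1, 1, 2]; check y·C column-wise:
  col T0: 2·-2 + 1·0 + 1·0 + 2·2 = 0
  col T1: 2·0 + 1·4 + 1·0 + 2·-2 = 0
  col T2: 2·0 + 1·-2 + 1·2 + 2·0 = 0
  col T3: 2·-2 + 1·0 + 1·0 + 2·2 = 0
  col T4: 2·-2 + 1·0 + 1·0 + 2·2 = 0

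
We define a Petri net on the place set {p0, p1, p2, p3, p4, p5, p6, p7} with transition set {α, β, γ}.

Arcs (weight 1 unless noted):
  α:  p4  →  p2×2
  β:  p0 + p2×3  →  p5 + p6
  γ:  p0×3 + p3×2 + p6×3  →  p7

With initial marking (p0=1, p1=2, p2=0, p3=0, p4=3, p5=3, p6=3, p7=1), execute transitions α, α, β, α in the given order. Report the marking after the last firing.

(p0=0, p1=2, p2=3, p3=0, p4=0, p5=4, p6=4, p7=1)

step 1: fire α:  (p0=1, p1=2, p2=0, p3=0, p4=3, p5=3, p6=3, p7=1) → (p0=1, p1=2, p2=2, p3=0, p4=2, p5=3, p6=3, p7=1)
step 2: fire α:  (p0=1, p1=2, p2=2, p3=0, p4=2, p5=3, p6=3, p7=1) → (p0=1, p1=2, p2=4, p3=0, p4=1, p5=3, p6=3, p7=1)
step 3: fire β:  (p0=1, p1=2, p2=4, p3=0, p4=1, p5=3, p6=3, p7=1) → (p0=0, p1=2, p2=1, p3=0, p4=1, p5=4, p6=4, p7=1)
step 4: fire α:  (p0=0, p1=2, p2=1, p3=0, p4=1, p5=4, p6=4, p7=1) → (p0=0, p1=2, p2=3, p3=0, p4=0, p5=4, p6=4, p7=1)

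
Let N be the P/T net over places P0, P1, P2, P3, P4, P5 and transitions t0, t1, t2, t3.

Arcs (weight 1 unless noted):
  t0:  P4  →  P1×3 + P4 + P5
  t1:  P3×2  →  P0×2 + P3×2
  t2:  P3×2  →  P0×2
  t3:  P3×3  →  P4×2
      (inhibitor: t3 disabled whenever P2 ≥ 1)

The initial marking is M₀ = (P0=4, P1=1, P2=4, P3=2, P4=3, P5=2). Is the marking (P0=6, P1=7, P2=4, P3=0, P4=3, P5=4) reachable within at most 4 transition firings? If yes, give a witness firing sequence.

step 1: fire t0:  (P0=4, P1=1, P2=4, P3=2, P4=3, P5=2) → (P0=4, P1=4, P2=4, P3=2, P4=3, P5=3)
step 2: fire t0:  (P0=4, P1=4, P2=4, P3=2, P4=3, P5=3) → (P0=4, P1=7, P2=4, P3=2, P4=3, P5=4)
step 3: fire t2:  (P0=4, P1=7, P2=4, P3=2, P4=3, P5=4) → (P0=6, P1=7, P2=4, P3=0, P4=3, P5=4)

YES — reachable via ⟨t0, t0, t2⟩ (3 firings)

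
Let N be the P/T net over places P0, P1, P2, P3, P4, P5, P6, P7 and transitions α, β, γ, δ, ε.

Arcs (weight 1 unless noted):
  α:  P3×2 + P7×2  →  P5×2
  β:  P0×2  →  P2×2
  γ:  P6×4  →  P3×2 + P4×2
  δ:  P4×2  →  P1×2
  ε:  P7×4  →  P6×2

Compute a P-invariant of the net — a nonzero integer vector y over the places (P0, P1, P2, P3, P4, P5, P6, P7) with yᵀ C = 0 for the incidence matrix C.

Incidence matrix C (rows=places, cols=transitions):
        α    β    γ    δ    ε
   P0   0   -2    0    0    0
   P1   0    0    0    2    0
   P2   0    2    0    0    0
   P3  -2    0    2    0    0
   P4   0    0    2   -2    0
   P5   2    0    0    0    0
   P6   0    0   -4    0    2
   P7  -2    0    0    0   -4

Candidate y = [1, 0, 1, 0, 0, 0, 0, 0]; check y·C column-wise:
  col α: 1·0 + 1·0 + 0·-2 + 0·2 + 0·-2 = 0
  col β: 1·-2 + 1·2 = 0
  col γ: 1·0 + 1·0 + 0·2 + 0·2 + 0·-4 = 0
  col δ: 1·0 + 0·2 + 1·0 + 0·-2 = 0
  col ε: 1·0 + 1·0 + 0·2 + 0·-4 = 0

y = (P0:1, P1:0, P2:1, P3:0, P4:0, P5:0, P6:0, P7:0)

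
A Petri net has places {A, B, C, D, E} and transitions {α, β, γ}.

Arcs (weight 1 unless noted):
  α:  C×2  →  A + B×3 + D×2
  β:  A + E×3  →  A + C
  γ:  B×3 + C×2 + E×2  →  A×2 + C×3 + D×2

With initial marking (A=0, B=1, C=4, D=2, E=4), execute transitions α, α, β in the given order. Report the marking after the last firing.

step 1: fire α:  (A=0, B=1, C=4, D=2, E=4) → (A=1, B=4, C=2, D=4, E=4)
step 2: fire α:  (A=1, B=4, C=2, D=4, E=4) → (A=2, B=7, C=0, D=6, E=4)
step 3: fire β:  (A=2, B=7, C=0, D=6, E=4) → (A=2, B=7, C=1, D=6, E=1)

(A=2, B=7, C=1, D=6, E=1)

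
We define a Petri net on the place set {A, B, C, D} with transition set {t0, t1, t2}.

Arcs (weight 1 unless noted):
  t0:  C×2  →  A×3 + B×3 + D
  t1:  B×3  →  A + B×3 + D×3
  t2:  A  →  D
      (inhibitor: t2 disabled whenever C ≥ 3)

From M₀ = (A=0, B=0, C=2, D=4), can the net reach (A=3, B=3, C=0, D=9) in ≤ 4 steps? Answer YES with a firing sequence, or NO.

YES — reachable via ⟨t0, t1, t2⟩ (3 firings)

step 1: fire t0:  (A=0, B=0, C=2, D=4) → (A=3, B=3, C=0, D=5)
step 2: fire t1:  (A=3, B=3, C=0, D=5) → (A=4, B=3, C=0, D=8)
step 3: fire t2:  (A=4, B=3, C=0, D=8) → (A=3, B=3, C=0, D=9)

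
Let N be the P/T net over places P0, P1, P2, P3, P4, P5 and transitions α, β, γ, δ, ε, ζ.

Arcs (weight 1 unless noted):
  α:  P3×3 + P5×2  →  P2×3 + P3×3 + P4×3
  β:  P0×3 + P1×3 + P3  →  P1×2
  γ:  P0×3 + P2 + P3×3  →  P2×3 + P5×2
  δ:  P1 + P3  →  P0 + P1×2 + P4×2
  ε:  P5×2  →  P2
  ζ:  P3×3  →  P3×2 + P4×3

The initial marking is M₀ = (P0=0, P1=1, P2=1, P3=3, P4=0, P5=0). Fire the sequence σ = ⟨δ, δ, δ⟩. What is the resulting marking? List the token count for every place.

(P0=3, P1=4, P2=1, P3=0, P4=6, P5=0)

step 1: fire δ:  (P0=0, P1=1, P2=1, P3=3, P4=0, P5=0) → (P0=1, P1=2, P2=1, P3=2, P4=2, P5=0)
step 2: fire δ:  (P0=1, P1=2, P2=1, P3=2, P4=2, P5=0) → (P0=2, P1=3, P2=1, P3=1, P4=4, P5=0)
step 3: fire δ:  (P0=2, P1=3, P2=1, P3=1, P4=4, P5=0) → (P0=3, P1=4, P2=1, P3=0, P4=6, P5=0)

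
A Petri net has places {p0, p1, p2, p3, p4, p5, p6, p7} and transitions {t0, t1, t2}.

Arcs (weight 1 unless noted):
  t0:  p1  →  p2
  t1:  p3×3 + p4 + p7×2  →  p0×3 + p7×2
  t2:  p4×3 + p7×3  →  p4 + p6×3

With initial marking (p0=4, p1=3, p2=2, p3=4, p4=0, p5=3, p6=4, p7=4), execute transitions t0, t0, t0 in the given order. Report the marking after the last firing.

step 1: fire t0:  (p0=4, p1=3, p2=2, p3=4, p4=0, p5=3, p6=4, p7=4) → (p0=4, p1=2, p2=3, p3=4, p4=0, p5=3, p6=4, p7=4)
step 2: fire t0:  (p0=4, p1=2, p2=3, p3=4, p4=0, p5=3, p6=4, p7=4) → (p0=4, p1=1, p2=4, p3=4, p4=0, p5=3, p6=4, p7=4)
step 3: fire t0:  (p0=4, p1=1, p2=4, p3=4, p4=0, p5=3, p6=4, p7=4) → (p0=4, p1=0, p2=5, p3=4, p4=0, p5=3, p6=4, p7=4)

(p0=4, p1=0, p2=5, p3=4, p4=0, p5=3, p6=4, p7=4)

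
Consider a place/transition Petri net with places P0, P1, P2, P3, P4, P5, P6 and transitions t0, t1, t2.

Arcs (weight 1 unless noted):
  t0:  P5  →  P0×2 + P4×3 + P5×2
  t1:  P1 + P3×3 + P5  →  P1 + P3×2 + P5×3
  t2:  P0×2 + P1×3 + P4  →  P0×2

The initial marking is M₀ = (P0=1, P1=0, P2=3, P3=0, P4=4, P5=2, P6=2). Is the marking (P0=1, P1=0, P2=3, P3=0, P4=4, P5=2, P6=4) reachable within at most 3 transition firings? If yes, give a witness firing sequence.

depth 0: 1 marking
depth 1: 2 markings reached so far
depth 2: 3 markings reached so far
depth 3: 4 markings reached so far
target is not among the 4 markings reachable within 3 steps

NO — not reachable within 3 firings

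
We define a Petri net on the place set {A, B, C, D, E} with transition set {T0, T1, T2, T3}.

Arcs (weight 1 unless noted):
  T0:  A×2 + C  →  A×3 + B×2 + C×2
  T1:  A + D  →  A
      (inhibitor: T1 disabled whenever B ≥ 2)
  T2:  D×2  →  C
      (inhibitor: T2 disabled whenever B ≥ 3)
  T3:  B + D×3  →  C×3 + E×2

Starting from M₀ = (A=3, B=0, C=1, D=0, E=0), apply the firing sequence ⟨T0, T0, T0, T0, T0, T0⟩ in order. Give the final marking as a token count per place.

(A=9, B=12, C=7, D=0, E=0)

step 1: fire T0:  (A=3, B=0, C=1, D=0, E=0) → (A=4, B=2, C=2, D=0, E=0)
step 2: fire T0:  (A=4, B=2, C=2, D=0, E=0) → (A=5, B=4, C=3, D=0, E=0)
step 3: fire T0:  (A=5, B=4, C=3, D=0, E=0) → (A=6, B=6, C=4, D=0, E=0)
step 4: fire T0:  (A=6, B=6, C=4, D=0, E=0) → (A=7, B=8, C=5, D=0, E=0)
step 5: fire T0:  (A=7, B=8, C=5, D=0, E=0) → (A=8, B=10, C=6, D=0, E=0)
step 6: fire T0:  (A=8, B=10, C=6, D=0, E=0) → (A=9, B=12, C=7, D=0, E=0)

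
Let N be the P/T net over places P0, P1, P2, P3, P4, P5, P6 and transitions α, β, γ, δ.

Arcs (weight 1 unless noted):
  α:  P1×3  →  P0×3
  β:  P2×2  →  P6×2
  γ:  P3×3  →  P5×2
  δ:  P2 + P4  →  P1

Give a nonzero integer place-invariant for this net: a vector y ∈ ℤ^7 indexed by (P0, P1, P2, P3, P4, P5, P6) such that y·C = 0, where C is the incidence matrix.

y = (P0:1, P1:1, P2:0, P3:0, P4:1, P5:0, P6:0)

Incidence matrix C (rows=places, cols=transitions):
        α    β    γ    δ
   P0   3    0    0    0
   P1  -3    0    0    1
   P2   0   -2    0   -1
   P3   0    0   -3    0
   P4   0    0    0   -1
   P5   0    0    2    0
   P6   0    2    0    0

Candidate y = [1, 1, 0, 0, 1, 0, 0]; check y·C column-wise:
  col α: 1·3 + 1·-3 + 1·0 = 0
  col β: 1·0 + 1·0 + 0·-2 + 1·0 + 0·2 = 0
  col γ: 1·0 + 1·0 + 0·-3 + 1·0 + 0·2 = 0
  col δ: 1·0 + 1·1 + 0·-1 + 1·-1 = 0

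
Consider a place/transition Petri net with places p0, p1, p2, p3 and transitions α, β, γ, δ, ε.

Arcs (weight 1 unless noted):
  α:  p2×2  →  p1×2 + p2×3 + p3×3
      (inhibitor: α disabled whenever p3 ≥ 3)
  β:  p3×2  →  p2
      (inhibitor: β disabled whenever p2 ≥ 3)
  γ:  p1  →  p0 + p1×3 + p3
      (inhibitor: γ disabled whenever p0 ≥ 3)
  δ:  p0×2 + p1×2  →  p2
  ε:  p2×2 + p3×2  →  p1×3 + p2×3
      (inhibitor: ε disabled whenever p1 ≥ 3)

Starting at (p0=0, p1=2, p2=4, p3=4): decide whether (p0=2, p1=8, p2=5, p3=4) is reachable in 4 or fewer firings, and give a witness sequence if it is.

NO — not reachable within 4 firings

depth 0: 1 marking
depth 1: 3 markings reached so far
depth 2: 6 markings reached so far
depth 3: 10 markings reached so far
depth 4: 14 markings reached so far
target is not among the 14 markings reachable within 4 steps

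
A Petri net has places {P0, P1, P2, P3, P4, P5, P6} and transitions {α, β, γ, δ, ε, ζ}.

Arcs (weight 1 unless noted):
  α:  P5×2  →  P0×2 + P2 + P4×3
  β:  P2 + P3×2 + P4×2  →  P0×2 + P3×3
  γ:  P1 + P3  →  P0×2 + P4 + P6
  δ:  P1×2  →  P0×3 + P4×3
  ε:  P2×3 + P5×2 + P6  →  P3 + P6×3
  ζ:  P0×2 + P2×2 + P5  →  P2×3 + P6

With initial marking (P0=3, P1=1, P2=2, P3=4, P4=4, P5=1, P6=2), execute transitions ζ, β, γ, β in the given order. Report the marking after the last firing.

(P0=7, P1=0, P2=1, P3=5, P4=1, P5=0, P6=4)

step 1: fire ζ:  (P0=3, P1=1, P2=2, P3=4, P4=4, P5=1, P6=2) → (P0=1, P1=1, P2=3, P3=4, P4=4, P5=0, P6=3)
step 2: fire β:  (P0=1, P1=1, P2=3, P3=4, P4=4, P5=0, P6=3) → (P0=3, P1=1, P2=2, P3=5, P4=2, P5=0, P6=3)
step 3: fire γ:  (P0=3, P1=1, P2=2, P3=5, P4=2, P5=0, P6=3) → (P0=5, P1=0, P2=2, P3=4, P4=3, P5=0, P6=4)
step 4: fire β:  (P0=5, P1=0, P2=2, P3=4, P4=3, P5=0, P6=4) → (P0=7, P1=0, P2=1, P3=5, P4=1, P5=0, P6=4)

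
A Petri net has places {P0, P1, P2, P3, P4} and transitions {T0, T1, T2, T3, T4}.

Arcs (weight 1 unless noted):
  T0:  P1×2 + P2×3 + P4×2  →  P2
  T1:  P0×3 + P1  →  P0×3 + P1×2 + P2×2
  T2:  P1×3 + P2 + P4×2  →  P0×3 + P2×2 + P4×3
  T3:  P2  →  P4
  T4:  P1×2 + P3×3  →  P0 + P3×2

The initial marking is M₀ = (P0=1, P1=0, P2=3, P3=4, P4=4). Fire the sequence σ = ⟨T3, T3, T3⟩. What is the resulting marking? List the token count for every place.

step 1: fire T3:  (P0=1, P1=0, P2=3, P3=4, P4=4) → (P0=1, P1=0, P2=2, P3=4, P4=5)
step 2: fire T3:  (P0=1, P1=0, P2=2, P3=4, P4=5) → (P0=1, P1=0, P2=1, P3=4, P4=6)
step 3: fire T3:  (P0=1, P1=0, P2=1, P3=4, P4=6) → (P0=1, P1=0, P2=0, P3=4, P4=7)

(P0=1, P1=0, P2=0, P3=4, P4=7)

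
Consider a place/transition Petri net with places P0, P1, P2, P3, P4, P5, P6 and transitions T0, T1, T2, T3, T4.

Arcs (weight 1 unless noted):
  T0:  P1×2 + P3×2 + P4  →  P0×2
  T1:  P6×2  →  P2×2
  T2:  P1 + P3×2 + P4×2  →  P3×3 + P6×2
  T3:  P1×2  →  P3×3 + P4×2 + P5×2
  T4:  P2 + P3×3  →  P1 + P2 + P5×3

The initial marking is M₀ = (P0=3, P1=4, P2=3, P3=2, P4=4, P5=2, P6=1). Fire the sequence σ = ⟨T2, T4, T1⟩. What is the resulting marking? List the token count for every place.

(P0=3, P1=4, P2=5, P3=0, P4=2, P5=5, P6=1)

step 1: fire T2:  (P0=3, P1=4, P2=3, P3=2, P4=4, P5=2, P6=1) → (P0=3, P1=3, P2=3, P3=3, P4=2, P5=2, P6=3)
step 2: fire T4:  (P0=3, P1=3, P2=3, P3=3, P4=2, P5=2, P6=3) → (P0=3, P1=4, P2=3, P3=0, P4=2, P5=5, P6=3)
step 3: fire T1:  (P0=3, P1=4, P2=3, P3=0, P4=2, P5=5, P6=3) → (P0=3, P1=4, P2=5, P3=0, P4=2, P5=5, P6=1)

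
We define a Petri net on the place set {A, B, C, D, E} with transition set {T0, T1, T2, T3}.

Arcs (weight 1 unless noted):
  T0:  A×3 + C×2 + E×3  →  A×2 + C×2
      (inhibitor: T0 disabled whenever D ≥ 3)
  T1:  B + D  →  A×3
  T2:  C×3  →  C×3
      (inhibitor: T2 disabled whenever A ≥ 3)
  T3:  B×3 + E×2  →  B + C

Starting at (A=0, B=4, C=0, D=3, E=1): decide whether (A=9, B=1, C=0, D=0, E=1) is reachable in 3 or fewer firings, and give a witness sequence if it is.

YES — reachable via ⟨T1, T1, T1⟩ (3 firings)

step 1: fire T1:  (A=0, B=4, C=0, D=3, E=1) → (A=3, B=3, C=0, D=2, E=1)
step 2: fire T1:  (A=3, B=3, C=0, D=2, E=1) → (A=6, B=2, C=0, D=1, E=1)
step 3: fire T1:  (A=6, B=2, C=0, D=1, E=1) → (A=9, B=1, C=0, D=0, E=1)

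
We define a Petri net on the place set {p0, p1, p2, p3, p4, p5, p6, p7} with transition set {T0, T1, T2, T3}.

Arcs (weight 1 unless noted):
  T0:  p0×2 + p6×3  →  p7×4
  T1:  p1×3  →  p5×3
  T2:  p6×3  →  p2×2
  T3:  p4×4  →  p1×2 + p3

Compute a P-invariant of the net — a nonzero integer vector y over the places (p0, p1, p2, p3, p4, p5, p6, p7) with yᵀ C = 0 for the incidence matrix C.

y = (p0:0, p1:0, p2:0, p3:4, p4:1, p5:0, p6:0, p7:0)

Incidence matrix C (rows=places, cols=transitions):
       T0   T1   T2   T3
   p0  -2    0    0    0
   p1   0   -3    0    2
   p2   0    0    2    0
   p3   0    0    0    1
   p4   0    0    0   -4
   p5   0    3    0    0
   p6  -3    0   -3    0
   p7   4    0    0    0

Candidate y = [0, 0, 0, 4, 1, 0, 0, 0]; check y·C column-wise:
  col T0: 0·-2 + 4·0 + 1·0 + 0·-3 + 0·4 = 0
  col T1: 0·-3 + 4·0 + 1·0 + 0·3 = 0
  col T2: 0·2 + 4·0 + 1·0 + 0·-3 = 0
  col T3: 0·2 + 4·1 + 1·-4 = 0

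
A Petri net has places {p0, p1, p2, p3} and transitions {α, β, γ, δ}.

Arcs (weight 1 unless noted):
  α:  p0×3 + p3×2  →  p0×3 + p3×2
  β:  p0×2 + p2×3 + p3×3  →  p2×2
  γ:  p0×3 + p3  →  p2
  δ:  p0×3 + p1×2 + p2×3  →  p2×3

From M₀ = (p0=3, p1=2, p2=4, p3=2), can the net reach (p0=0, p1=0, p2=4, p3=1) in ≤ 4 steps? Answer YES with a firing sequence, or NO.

depth 0: 1 marking
depth 1: 3 markings reached so far
depth 2: 3 markings reached so far
(frontier empty at depth 2; search complete)
target is not among the 3 markings reachable within 4 steps

NO — not reachable within 4 firings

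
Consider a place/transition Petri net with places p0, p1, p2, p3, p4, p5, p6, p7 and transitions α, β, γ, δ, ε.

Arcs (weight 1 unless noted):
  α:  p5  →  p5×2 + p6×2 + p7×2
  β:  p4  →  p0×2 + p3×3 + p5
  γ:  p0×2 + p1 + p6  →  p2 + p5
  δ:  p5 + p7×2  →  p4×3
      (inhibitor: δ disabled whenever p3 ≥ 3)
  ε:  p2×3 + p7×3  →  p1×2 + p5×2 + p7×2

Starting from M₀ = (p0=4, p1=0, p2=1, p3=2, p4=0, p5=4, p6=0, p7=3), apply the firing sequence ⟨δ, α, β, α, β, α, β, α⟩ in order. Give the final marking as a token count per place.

step 1: fire δ:  (p0=4, p1=0, p2=1, p3=2, p4=0, p5=4, p6=0, p7=3) → (p0=4, p1=0, p2=1, p3=2, p4=3, p5=3, p6=0, p7=1)
step 2: fire α:  (p0=4, p1=0, p2=1, p3=2, p4=3, p5=3, p6=0, p7=1) → (p0=4, p1=0, p2=1, p3=2, p4=3, p5=4, p6=2, p7=3)
step 3: fire β:  (p0=4, p1=0, p2=1, p3=2, p4=3, p5=4, p6=2, p7=3) → (p0=6, p1=0, p2=1, p3=5, p4=2, p5=5, p6=2, p7=3)
step 4: fire α:  (p0=6, p1=0, p2=1, p3=5, p4=2, p5=5, p6=2, p7=3) → (p0=6, p1=0, p2=1, p3=5, p4=2, p5=6, p6=4, p7=5)
step 5: fire β:  (p0=6, p1=0, p2=1, p3=5, p4=2, p5=6, p6=4, p7=5) → (p0=8, p1=0, p2=1, p3=8, p4=1, p5=7, p6=4, p7=5)
step 6: fire α:  (p0=8, p1=0, p2=1, p3=8, p4=1, p5=7, p6=4, p7=5) → (p0=8, p1=0, p2=1, p3=8, p4=1, p5=8, p6=6, p7=7)
step 7: fire β:  (p0=8, p1=0, p2=1, p3=8, p4=1, p5=8, p6=6, p7=7) → (p0=10, p1=0, p2=1, p3=11, p4=0, p5=9, p6=6, p7=7)
step 8: fire α:  (p0=10, p1=0, p2=1, p3=11, p4=0, p5=9, p6=6, p7=7) → (p0=10, p1=0, p2=1, p3=11, p4=0, p5=10, p6=8, p7=9)

(p0=10, p1=0, p2=1, p3=11, p4=0, p5=10, p6=8, p7=9)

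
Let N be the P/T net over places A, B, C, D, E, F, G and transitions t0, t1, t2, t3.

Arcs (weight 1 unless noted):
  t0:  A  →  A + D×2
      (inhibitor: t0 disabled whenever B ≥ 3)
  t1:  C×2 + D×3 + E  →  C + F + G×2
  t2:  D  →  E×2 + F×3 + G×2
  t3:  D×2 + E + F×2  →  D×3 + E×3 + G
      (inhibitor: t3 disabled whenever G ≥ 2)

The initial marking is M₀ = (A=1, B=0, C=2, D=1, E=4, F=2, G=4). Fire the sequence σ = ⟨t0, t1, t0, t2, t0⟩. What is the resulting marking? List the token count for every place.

(A=1, B=0, C=1, D=3, E=5, F=6, G=8)

step 1: fire t0:  (A=1, B=0, C=2, D=1, E=4, F=2, G=4) → (A=1, B=0, C=2, D=3, E=4, F=2, G=4)
step 2: fire t1:  (A=1, B=0, C=2, D=3, E=4, F=2, G=4) → (A=1, B=0, C=1, D=0, E=3, F=3, G=6)
step 3: fire t0:  (A=1, B=0, C=1, D=0, E=3, F=3, G=6) → (A=1, B=0, C=1, D=2, E=3, F=3, G=6)
step 4: fire t2:  (A=1, B=0, C=1, D=2, E=3, F=3, G=6) → (A=1, B=0, C=1, D=1, E=5, F=6, G=8)
step 5: fire t0:  (A=1, B=0, C=1, D=1, E=5, F=6, G=8) → (A=1, B=0, C=1, D=3, E=5, F=6, G=8)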